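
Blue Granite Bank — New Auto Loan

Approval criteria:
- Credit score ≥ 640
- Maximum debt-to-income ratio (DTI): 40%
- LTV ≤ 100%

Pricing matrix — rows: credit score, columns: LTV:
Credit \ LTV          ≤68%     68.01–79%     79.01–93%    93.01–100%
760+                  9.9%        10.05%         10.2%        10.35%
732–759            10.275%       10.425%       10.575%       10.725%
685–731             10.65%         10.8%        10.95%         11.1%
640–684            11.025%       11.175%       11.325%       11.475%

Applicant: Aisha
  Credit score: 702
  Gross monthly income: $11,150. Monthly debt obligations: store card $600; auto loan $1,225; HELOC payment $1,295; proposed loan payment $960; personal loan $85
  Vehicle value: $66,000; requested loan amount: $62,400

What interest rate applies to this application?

Credit score 702 ≥ 640; Total monthly debts = (600 + 1,225 + 1,295 + 960 + 85) = 4,165. DTI = 4,165/11,150 = 37.4% ≤ 40%
LTV = 62,400/66,000 = 94.5% ≤ 100%
Credit 702 → row 685–731; LTV 94.5% → column 93.01–100%. Grid cell → 11.1%.

11.1%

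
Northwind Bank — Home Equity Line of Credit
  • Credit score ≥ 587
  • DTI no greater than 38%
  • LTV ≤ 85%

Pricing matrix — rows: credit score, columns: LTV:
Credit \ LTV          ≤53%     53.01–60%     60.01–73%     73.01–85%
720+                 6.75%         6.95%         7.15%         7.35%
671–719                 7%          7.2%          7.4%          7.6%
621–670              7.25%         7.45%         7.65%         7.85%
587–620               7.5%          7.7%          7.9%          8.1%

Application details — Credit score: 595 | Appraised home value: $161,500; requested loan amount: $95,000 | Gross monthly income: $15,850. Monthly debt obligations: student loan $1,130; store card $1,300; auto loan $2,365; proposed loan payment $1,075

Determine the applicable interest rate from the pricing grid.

Credit score 595 ≥ 587; Total monthly debts = (1,130 + 1,300 + 2,365 + 1,075) = 5,870. DTI = 5,870/15,850 = 37% ≤ 38%
LTV: 95,000 ÷ 161,500 = 58.8%, within 85% cap
Score 595 is in the 587–620 band; LTV 58.8% is in the 53.01–60% band → 7.7%.

7.7%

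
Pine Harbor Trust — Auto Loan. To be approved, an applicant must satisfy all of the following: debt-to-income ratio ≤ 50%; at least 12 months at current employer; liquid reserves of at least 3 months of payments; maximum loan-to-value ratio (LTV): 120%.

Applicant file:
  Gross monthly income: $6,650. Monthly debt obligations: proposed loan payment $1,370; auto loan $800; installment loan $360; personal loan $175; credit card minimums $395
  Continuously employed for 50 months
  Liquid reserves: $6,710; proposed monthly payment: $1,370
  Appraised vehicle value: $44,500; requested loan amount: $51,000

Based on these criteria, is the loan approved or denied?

Approved

Total monthly debts = (1,370 + 800 + 360 + 175 + 395) = 3,100. DTI = 3,100/6,650 = 46.6% ≤ 50%
Employment 50 ≥ 12 months
Liquid reserves cover 6,710/1,370 = 4.9 months — ≥ 3 required
Loan-to-value = 51,000/44,500 = 114.6% — pass (120% max)
All criteria satisfied.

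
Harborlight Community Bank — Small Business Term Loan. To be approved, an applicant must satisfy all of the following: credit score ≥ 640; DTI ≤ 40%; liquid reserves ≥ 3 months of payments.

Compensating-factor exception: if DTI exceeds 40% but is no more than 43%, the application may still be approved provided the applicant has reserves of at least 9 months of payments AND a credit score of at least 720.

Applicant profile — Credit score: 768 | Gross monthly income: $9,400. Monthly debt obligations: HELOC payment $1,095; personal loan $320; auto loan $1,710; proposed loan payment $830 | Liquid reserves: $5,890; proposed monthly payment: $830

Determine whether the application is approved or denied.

Denied

Credit score 768 ≥ 640 (meets base)
Total debts = (1,095 + 320 + 1,710 + 830) = 3,955. DTI = 3,955/9,400 = 42.1% > 40% — standard DTI limit exceeded.
Reserves = 5,890/830 = 7.1 months ≥ 3
42.1% falls in the override range (40%–43%), so the compensating-factor test applies.
Reserves 7.1 < 9 months; credit score 768 ≥ 720.
Override conditions not both satisfied; exception does not apply.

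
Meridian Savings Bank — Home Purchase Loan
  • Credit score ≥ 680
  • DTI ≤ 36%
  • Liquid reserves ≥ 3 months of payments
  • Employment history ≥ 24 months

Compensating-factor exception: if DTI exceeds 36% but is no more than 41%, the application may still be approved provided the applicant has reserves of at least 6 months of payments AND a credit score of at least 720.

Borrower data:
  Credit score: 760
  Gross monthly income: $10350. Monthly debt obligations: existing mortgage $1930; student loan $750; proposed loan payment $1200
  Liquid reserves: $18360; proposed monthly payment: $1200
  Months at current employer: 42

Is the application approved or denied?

Approved

Credit score 760 ≥ 680 (meets base)
Total debts = (1,930 + 750 + 1,200) = 3,880. DTI = 3,880/10,350 = 37.5% > 36% — standard DTI limit exceeded.
Liquid reserves cover 18,360/1,200 = 15.3 months — ≥ 3 required
Employment 42 ≥ 24 months
37.5% falls in the override range (36%–41%), so the compensating-factor test applies.
Override check — reserves: 15.3 mo (ok); score: 760 (ok).
Both compensating conditions met → exception applies.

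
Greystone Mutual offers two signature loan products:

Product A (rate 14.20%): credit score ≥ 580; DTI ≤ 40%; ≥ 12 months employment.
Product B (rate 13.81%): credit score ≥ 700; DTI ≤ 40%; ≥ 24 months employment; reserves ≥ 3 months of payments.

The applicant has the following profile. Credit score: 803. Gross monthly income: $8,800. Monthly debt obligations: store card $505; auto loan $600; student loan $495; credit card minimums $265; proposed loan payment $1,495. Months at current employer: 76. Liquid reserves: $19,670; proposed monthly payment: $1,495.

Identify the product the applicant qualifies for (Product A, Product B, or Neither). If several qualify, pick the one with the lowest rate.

Total debts = (505 + 600 + 495 + 265 + 1,495) = 3,360; DTI = 3,360/8,800 = 38.2%.
Reserves = 19,670/1,495 = 13.2 months.
Product A: score 803 ≥ 580; DTI 38.2% ≤ 40%; employment 76 ≥ 12 mo → qualifies.
Product B: score 803 ≥ 700; DTI 38.2% ≤ 40%; employment 76 ≥ 24 mo; reserves 13.2 ≥ 3 mo → qualifies.
Qualifying: Product A, Product B. Lowest rate is 13.81% → Product B.

Product B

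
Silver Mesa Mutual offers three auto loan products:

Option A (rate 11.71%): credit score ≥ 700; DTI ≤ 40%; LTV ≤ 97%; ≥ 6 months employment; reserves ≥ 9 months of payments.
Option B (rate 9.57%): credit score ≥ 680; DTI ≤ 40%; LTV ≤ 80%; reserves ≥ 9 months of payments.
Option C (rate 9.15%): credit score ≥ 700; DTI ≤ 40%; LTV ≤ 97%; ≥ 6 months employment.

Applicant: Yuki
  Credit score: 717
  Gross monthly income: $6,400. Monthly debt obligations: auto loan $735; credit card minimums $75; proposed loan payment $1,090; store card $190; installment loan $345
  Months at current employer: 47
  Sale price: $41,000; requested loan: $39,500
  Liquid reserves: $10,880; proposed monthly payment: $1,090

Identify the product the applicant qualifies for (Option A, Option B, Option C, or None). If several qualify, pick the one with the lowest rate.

Option C

Total debts = (735 + 75 + 1,090 + 190 + 345) = 2,435; DTI = 2,435/6,400 = 38%.
LTV = 39,500/41,000 = 96.3%.
Reserves = 10,880/1,090 = 10.0 months.
Option A: score 717 ≥ 700; DTI 38% ≤ 40%; LTV 96.3% ≤ 97%; employment 47 ≥ 6 mo; reserves 10.0 ≥ 9 mo → qualifies.
Option B: score 717 ≥ 680; DTI 38% ≤ 40%; LTV 96.3% > 80%; reserves 10.0 ≥ 9 mo → does not qualify.
Option C: score 717 ≥ 700; DTI 38% ≤ 40%; LTV 96.3% ≤ 97%; employment 47 ≥ 6 mo → qualifies.
Qualifying: Option A, Option C. Lowest rate is 9.15% → Option C.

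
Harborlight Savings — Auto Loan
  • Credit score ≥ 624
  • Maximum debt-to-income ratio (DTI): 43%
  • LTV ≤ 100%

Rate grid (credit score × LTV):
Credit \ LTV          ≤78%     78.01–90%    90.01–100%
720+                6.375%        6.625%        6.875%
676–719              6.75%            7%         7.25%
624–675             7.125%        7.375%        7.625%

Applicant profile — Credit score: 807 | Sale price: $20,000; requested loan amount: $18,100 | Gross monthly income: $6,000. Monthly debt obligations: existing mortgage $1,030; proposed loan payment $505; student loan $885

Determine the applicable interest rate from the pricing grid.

Credit score 807 ≥ 624; Total monthly debts = (1,030 + 505 + 885) = 2,420. DTI: 2,420 ÷ 6,000 = 40.3%, within the 43% cap
Loan-to-value = 18,100/20,000 = 90.5% — pass (100% max)
Row: 807 falls in 720+. Column: 90.5% falls in 90.01–100%. Rate = 6.875%.

6.875%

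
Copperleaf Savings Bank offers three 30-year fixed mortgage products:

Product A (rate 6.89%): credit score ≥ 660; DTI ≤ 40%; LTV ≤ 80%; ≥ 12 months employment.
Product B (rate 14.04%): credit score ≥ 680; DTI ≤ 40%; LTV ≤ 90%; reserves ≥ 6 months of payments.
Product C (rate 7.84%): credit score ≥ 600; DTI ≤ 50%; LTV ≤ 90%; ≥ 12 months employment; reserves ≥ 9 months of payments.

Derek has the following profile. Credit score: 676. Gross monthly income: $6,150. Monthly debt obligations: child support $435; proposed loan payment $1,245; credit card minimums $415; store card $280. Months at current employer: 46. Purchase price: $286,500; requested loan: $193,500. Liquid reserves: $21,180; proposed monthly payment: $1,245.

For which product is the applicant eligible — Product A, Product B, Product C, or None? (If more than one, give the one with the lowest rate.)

Total debts = (435 + 1,245 + 415 + 280) = 2,375; DTI = 2,375/6,150 = 38.6%.
LTV = 193,500/286,500 = 67.5%.
Reserves = 21,180/1,245 = 17.0 months.
Product A: score 676 ≥ 660; DTI 38.6% ≤ 40%; LTV 67.5% ≤ 80%; employment 46 ≥ 12 mo → qualifies.
Product B: score 676 < 680; DTI 38.6% ≤ 40%; LTV 67.5% ≤ 90%; reserves 17.0 ≥ 6 mo → does not qualify.
Product C: score 676 ≥ 600; DTI 38.6% ≤ 50%; LTV 67.5% ≤ 90%; employment 46 ≥ 12 mo; reserves 17.0 ≥ 9 mo → qualifies.
Qualifying: Product A, Product C. Lowest rate is 6.89% → Product A.

Product A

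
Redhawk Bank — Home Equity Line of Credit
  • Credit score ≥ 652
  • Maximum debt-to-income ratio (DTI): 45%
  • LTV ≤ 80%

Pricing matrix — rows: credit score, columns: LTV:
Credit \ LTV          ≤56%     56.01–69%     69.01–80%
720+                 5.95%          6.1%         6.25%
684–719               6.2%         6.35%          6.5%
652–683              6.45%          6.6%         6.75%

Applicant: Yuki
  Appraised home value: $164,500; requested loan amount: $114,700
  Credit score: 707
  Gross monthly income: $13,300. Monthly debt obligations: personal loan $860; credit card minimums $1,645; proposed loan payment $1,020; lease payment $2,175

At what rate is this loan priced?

Credit score 707 ≥ 652; Total monthly debts = (860 + 1,645 + 1,020 + 2,175) = 5,700. DTI = 5,700/13,300 = 42.9% ≤ 45%
Loan-to-value = 114,700/164,500 = 69.7% — pass (80% max)
Row: 707 falls in 684–719. Column: 69.7% falls in 69.01–80%. Rate = 6.5%.

6.5%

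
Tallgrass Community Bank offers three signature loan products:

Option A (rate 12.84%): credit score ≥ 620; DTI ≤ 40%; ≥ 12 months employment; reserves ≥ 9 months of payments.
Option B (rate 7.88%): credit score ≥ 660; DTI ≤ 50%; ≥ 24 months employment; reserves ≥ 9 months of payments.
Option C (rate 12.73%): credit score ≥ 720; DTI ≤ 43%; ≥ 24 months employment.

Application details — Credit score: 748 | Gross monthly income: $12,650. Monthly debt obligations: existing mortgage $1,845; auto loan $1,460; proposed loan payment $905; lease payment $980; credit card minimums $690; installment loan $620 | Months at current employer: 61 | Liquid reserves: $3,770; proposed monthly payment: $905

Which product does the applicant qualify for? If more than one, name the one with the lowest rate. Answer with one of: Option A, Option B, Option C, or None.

Total debts = (1,845 + 1,460 + 905 + 980 + 690 + 620) = 6,500; DTI = 6,500/12,650 = 51.4%.
Reserves = 3,770/905 = 4.2 months.
Option A: score 748 ≥ 620; DTI 51.4% > 40%; employment 61 ≥ 12 mo; reserves 4.2 < 9 mo → does not qualify.
Option B: score 748 ≥ 660; DTI 51.4% > 50%; employment 61 ≥ 24 mo; reserves 4.2 < 9 mo → does not qualify.
Option C: score 748 ≥ 720; DTI 51.4% > 43%; employment 61 ≥ 24 mo → does not qualify.

None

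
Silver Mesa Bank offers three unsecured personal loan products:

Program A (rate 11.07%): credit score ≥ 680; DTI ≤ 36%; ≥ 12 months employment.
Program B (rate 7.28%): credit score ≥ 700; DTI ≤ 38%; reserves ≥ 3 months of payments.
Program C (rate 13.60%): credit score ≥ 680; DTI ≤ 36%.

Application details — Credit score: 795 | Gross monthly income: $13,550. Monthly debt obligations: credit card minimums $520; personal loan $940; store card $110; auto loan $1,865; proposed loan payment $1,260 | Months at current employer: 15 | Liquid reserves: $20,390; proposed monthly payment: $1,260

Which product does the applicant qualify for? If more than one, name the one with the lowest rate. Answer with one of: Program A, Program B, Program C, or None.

Total debts = (520 + 940 + 110 + 1,865 + 1,260) = 4,695; DTI = 4,695/13,550 = 34.6%.
Reserves = 20,390/1,260 = 16.2 months.
Program A: score 795 ≥ 680; DTI 34.6% ≤ 36%; employment 15 ≥ 12 mo → qualifies.
Program B: score 795 ≥ 700; DTI 34.6% ≤ 38%; reserves 16.2 ≥ 3 mo → qualifies.
Program C: score 795 ≥ 680; DTI 34.6% ≤ 36% → qualifies.
Qualifying: Program A, Program B, Program C. Lowest rate is 7.28% → Program B.

Program B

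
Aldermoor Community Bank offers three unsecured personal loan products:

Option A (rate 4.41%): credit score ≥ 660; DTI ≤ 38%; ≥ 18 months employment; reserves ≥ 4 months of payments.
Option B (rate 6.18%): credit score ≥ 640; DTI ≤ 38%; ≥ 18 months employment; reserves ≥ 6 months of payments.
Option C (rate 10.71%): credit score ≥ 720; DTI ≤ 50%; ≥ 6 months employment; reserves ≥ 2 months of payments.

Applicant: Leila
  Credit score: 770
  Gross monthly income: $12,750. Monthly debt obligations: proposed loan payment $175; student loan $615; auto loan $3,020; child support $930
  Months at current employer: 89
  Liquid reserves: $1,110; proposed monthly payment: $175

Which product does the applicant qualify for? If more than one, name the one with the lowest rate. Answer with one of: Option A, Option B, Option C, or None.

Total debts = (175 + 615 + 3,020 + 930) = 4,740; DTI = 4,740/12,750 = 37.2%.
Reserves = 1,110/175 = 6.3 months.
Option A: score 770 ≥ 660; DTI 37.2% ≤ 38%; employment 89 ≥ 18 mo; reserves 6.3 ≥ 4 mo → qualifies.
Option B: score 770 ≥ 640; DTI 37.2% ≤ 38%; employment 89 ≥ 18 mo; reserves 6.3 ≥ 6 mo → qualifies.
Option C: score 770 ≥ 720; DTI 37.2% ≤ 50%; employment 89 ≥ 6 mo; reserves 6.3 ≥ 2 mo → qualifies.
Qualifying: Option A, Option B, Option C. Lowest rate is 4.41% → Option A.

Option A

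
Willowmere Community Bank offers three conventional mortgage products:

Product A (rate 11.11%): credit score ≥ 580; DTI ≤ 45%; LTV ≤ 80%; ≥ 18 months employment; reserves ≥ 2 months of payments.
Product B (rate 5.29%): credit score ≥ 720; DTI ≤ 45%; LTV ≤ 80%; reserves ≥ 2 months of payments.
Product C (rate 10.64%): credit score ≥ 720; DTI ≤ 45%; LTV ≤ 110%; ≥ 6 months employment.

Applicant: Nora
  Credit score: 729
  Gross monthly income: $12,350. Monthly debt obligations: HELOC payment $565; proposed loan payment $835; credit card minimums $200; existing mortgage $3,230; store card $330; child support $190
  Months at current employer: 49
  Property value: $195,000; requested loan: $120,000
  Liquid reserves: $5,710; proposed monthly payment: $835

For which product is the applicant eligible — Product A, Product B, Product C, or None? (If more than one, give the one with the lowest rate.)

Total debts = (565 + 835 + 200 + 3,230 + 330 + 190) = 5,350; DTI = 5,350/12,350 = 43.3%.
LTV = 120,000/195,000 = 61.5%.
Reserves = 5,710/835 = 6.8 months.
Product A: score 729 ≥ 580; DTI 43.3% ≤ 45%; LTV 61.5% ≤ 80%; employment 49 ≥ 18 mo; reserves 6.8 ≥ 2 mo → qualifies.
Product B: score 729 ≥ 720; DTI 43.3% ≤ 45%; LTV 61.5% ≤ 80%; reserves 6.8 ≥ 2 mo → qualifies.
Product C: score 729 ≥ 720; DTI 43.3% ≤ 45%; LTV 61.5% ≤ 110%; employment 49 ≥ 6 mo → qualifies.
Qualifying: Product A, Product B, Product C. Lowest rate is 5.29% → Product B.

Product B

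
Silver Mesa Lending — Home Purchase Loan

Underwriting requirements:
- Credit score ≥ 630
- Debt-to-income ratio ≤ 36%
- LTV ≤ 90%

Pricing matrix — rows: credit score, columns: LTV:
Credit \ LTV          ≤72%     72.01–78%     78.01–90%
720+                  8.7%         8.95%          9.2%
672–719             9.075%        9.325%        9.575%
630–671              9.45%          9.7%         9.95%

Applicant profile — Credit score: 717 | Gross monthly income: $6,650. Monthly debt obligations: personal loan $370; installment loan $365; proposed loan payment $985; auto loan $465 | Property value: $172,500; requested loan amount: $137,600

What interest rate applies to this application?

9.575%

Credit score 717 ≥ 630; Total monthly debts = (370 + 365 + 985 + 465) = 2,185. DTI: 2,185 ÷ 6,650 = 32.9%, within the 36% cap
LTV: 137,600 ÷ 172,500 = 79.8%, within 90% cap
Credit 717 → row 672–719; LTV 79.8% → column 78.01–90%. Grid cell → 9.575%.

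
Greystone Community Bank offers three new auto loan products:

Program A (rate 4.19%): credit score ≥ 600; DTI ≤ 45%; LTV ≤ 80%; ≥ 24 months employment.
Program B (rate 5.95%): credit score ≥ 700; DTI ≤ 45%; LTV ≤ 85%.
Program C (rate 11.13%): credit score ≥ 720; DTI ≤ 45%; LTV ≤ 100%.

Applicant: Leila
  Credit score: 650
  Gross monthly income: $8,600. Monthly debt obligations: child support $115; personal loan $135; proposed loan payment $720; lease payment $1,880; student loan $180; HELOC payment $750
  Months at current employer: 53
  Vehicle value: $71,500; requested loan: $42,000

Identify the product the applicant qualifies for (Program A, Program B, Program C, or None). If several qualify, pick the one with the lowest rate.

Program A

Total debts = (115 + 135 + 720 + 1,880 + 180 + 750) = 3,780; DTI = 3,780/8,600 = 44%.
LTV = 42,000/71,500 = 58.7%.
Program A: score 650 ≥ 600; DTI 44% ≤ 45%; LTV 58.7% ≤ 80%; employment 53 ≥ 24 mo → qualifies.
Program B: score 650 < 700; DTI 44% ≤ 45%; LTV 58.7% ≤ 85% → does not qualify.
Program C: score 650 < 720; DTI 44% ≤ 45%; LTV 58.7% ≤ 100% → does not qualify.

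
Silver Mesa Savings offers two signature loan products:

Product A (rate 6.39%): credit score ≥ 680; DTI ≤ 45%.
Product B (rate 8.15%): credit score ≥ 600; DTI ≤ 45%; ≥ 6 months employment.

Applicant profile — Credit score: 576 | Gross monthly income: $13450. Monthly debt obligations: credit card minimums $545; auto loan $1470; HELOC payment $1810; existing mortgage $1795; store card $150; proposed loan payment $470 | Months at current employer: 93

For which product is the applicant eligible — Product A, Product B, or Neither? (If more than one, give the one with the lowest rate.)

Neither

Total debts = (545 + 1,470 + 1,810 + 1,795 + 150 + 470) = 6,240; DTI = 6,240/13,450 = 46.4%.
Product A: score 576 < 680; DTI 46.4% > 45% → does not qualify.
Product B: score 576 < 600; DTI 46.4% > 45%; employment 93 ≥ 6 mo → does not qualify.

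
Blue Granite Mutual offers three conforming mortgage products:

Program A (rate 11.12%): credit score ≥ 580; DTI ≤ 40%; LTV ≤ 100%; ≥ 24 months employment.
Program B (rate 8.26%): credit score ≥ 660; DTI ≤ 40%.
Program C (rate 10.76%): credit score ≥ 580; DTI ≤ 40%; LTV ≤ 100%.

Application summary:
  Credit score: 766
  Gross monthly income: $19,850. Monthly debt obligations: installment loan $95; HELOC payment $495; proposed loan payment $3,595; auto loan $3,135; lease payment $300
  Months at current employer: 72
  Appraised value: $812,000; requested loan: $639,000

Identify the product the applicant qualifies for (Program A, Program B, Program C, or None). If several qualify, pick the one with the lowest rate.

Total debts = (95 + 495 + 3,595 + 3,135 + 300) = 7,620; DTI = 7,620/19,850 = 38.4%.
LTV = 639,000/812,000 = 78.7%.
Program A: score 766 ≥ 580; DTI 38.4% ≤ 40%; LTV 78.7% ≤ 100%; employment 72 ≥ 24 mo → qualifies.
Program B: score 766 ≥ 660; DTI 38.4% ≤ 40% → qualifies.
Program C: score 766 ≥ 580; DTI 38.4% ≤ 40%; LTV 78.7% ≤ 100% → qualifies.
Qualifying: Program A, Program B, Program C. Lowest rate is 8.26% → Program B.

Program B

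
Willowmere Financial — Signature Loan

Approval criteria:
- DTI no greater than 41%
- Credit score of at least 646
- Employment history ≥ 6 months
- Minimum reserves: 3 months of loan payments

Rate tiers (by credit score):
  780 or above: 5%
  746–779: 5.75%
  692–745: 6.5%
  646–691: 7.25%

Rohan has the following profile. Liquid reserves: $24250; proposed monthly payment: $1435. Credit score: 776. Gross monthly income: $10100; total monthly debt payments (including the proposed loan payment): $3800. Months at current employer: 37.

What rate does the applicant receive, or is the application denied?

Approved at 5.75%

Credit score 776 ≥ 646 (meets minimum)
Employment 37 ≥ 6 months
Reserves = 24,250/1,435 = 16.9 months ≥ 3
DTI = 3,800/10,100 = 37.6% ≤ 41%
All requirements met. Score 776 falls in the 746–779 tier → 5.75%.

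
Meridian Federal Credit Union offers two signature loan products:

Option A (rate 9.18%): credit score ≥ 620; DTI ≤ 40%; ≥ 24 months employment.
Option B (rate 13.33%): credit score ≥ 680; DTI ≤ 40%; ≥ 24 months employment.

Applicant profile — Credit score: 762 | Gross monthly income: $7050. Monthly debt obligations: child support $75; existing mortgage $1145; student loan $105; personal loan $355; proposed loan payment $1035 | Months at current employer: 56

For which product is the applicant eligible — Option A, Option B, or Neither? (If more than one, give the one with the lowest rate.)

Option A

Total debts = (75 + 1,145 + 105 + 355 + 1,035) = 2,715; DTI = 2,715/7,050 = 38.5%.
Option A: score 762 ≥ 620; DTI 38.5% ≤ 40%; employment 56 ≥ 24 mo → qualifies.
Option B: score 762 ≥ 680; DTI 38.5% ≤ 40%; employment 56 ≥ 24 mo → qualifies.
Qualifying: Option A, Option B. Lowest rate is 9.18% → Option A.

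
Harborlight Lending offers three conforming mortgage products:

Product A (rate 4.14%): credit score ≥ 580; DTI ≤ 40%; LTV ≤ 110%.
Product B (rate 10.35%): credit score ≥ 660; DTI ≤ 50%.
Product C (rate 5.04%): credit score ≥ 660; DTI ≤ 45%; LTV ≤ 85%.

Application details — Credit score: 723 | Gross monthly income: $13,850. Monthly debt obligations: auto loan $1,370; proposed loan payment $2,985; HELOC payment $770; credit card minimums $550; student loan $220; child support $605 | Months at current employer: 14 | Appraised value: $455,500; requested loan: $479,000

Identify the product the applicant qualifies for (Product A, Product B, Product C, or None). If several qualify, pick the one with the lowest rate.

Product B

Total debts = (1,370 + 2,985 + 770 + 550 + 220 + 605) = 6,500; DTI = 6,500/13,850 = 46.9%.
LTV = 479,000/455,500 = 105.2%.
Product A: score 723 ≥ 580; DTI 46.9% > 40%; LTV 105.2% ≤ 110% → does not qualify.
Product B: score 723 ≥ 660; DTI 46.9% ≤ 50% → qualifies.
Product C: score 723 ≥ 660; DTI 46.9% > 45%; LTV 105.2% > 85% → does not qualify.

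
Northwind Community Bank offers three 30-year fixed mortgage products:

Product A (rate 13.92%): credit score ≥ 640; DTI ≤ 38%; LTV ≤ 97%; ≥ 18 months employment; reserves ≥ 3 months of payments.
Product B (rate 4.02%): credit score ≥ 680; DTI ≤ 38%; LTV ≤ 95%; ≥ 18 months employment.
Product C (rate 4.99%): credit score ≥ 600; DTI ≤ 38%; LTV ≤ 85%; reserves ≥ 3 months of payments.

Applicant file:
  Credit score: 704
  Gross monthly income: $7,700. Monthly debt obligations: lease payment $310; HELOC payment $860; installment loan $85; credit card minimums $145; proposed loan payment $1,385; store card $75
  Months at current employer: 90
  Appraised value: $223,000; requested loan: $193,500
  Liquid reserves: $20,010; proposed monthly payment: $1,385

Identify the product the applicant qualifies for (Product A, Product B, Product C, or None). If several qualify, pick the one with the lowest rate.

Total debts = (310 + 860 + 85 + 145 + 1,385 + 75) = 2,860; DTI = 2,860/7,700 = 37.1%.
LTV = 193,500/223,000 = 86.8%.
Reserves = 20,010/1,385 = 14.4 months.
Product A: score 704 ≥ 640; DTI 37.1% ≤ 38%; LTV 86.8% ≤ 97%; employment 90 ≥ 18 mo; reserves 14.4 ≥ 3 mo → qualifies.
Product B: score 704 ≥ 680; DTI 37.1% ≤ 38%; LTV 86.8% ≤ 95%; employment 90 ≥ 18 mo → qualifies.
Product C: score 704 ≥ 600; DTI 37.1% ≤ 38%; LTV 86.8% > 85%; reserves 14.4 ≥ 3 mo → does not qualify.
Qualifying: Product A, Product B. Lowest rate is 4.02% → Product B.

Product B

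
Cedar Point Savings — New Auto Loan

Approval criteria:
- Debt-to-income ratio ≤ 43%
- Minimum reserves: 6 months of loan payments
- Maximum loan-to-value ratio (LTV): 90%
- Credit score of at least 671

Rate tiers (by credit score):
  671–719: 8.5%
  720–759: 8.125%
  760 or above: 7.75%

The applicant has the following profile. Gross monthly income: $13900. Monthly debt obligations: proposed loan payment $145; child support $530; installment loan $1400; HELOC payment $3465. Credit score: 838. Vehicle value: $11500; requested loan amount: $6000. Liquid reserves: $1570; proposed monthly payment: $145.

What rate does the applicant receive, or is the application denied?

Credit score 838 ≥ 671 (meets minimum)
Total monthly debts = (145 + 530 + 1,400 + 3,465) = 5,540. DTI = 5,540/13,900 = 39.9% ≤ 43%
Loan-to-value = 6,000/11,500 = 52.2% — pass (90% max)
Reserves: 1,570 ÷ 145 = 10.8 months (meets 6-month minimum)
All requirements met. Score 838 falls in the 760 or above tier → 7.75%.

Approved at 7.75%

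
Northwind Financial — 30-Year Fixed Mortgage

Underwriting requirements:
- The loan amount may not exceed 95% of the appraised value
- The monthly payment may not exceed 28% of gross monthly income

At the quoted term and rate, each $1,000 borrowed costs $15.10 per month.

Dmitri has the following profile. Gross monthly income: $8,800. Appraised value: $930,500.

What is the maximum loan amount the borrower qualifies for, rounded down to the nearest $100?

Payment cap: 28% × $8,800 = $2,464/month.
At $15.10 per $1,000, that supports 2,464/15.10 × 1,000 ≈ $163,178 → $163,100.
LTV cap: 95% × $930,500 = $883,975 → $883,900.
Binding constraint: payment-to-income.

$163,100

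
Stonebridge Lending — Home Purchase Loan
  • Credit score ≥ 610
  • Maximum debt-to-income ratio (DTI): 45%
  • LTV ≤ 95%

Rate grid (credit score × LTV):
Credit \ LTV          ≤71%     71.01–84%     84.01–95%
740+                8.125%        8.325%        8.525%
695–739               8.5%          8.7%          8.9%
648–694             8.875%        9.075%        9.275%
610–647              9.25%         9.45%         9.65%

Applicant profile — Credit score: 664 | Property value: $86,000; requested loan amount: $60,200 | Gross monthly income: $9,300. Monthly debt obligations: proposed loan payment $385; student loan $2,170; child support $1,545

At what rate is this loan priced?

Credit score 664 ≥ 610; Total monthly debts = (385 + 2,170 + 1,545) = 4,100. DTI: 4,100 ÷ 9,300 = 44.1%, within the 45% cap
Loan-to-value = 60,200/86,000 = 70% — pass (95% max)
Score 664 is in the 648–694 band; LTV 70% is in the ≤71% band → 8.875%.

8.875%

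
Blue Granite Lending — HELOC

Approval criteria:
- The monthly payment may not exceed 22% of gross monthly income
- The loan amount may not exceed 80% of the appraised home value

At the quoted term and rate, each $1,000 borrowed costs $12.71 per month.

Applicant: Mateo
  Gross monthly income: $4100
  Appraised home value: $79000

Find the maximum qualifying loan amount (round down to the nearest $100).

Payment cap: 22% × $4,100 = $902/month.
At $12.71 per $1,000, that supports 902/12.71 × 1,000 ≈ $70,967 → $70,900.
LTV cap: 80% × $79,000 = $63,200 → $63,200.
Binding constraint: loan-to-value.

$63,200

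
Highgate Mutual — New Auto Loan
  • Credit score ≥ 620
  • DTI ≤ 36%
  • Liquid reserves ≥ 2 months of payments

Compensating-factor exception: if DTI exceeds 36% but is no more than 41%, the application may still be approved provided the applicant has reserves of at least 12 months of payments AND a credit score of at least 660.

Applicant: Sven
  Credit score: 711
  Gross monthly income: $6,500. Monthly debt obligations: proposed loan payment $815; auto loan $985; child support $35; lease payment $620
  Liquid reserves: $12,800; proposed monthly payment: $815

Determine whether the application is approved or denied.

Credit score 711 ≥ 620 (meets base)
Total debts = (815 + 985 + 35 + 620) = 2,455. DTI = 2,455/6,500 = 37.8% > 36% — standard DTI limit exceeded.
Liquid reserves cover 12,800/815 = 15.7 months — ≥ 2 required
DTI 37.8% is within the 36%–41% exception band; checking compensating factors.
Reserves 15.7 ≥ 12 months; credit score 711 ≥ 660.
Both override conditions satisfied; DTI exception granted.

Approved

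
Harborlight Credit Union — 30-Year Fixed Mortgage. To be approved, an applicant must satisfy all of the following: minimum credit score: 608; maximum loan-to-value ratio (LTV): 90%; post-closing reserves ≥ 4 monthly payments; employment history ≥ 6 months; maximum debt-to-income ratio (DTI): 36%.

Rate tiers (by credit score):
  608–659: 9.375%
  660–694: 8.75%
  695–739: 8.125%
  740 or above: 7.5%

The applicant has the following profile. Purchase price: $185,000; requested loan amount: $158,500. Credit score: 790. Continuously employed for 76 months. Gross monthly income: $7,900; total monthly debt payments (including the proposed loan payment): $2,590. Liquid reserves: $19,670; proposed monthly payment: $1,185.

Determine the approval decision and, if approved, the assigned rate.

Credit score 790 ≥ 608 (meets minimum)
Employment 76 ≥ 6 months
Debt-to-income = 2,590/7,900 = 32.8% — meets 36% limit
Reserves: 19,670 ÷ 1,185 = 16.6 months (meets 4-month minimum)
LTV = 158,500/185,000 = 85.7% ≤ 90%
All requirements met. Score 790 falls in the 740 or above tier → 7.5%.

Approved at 7.5%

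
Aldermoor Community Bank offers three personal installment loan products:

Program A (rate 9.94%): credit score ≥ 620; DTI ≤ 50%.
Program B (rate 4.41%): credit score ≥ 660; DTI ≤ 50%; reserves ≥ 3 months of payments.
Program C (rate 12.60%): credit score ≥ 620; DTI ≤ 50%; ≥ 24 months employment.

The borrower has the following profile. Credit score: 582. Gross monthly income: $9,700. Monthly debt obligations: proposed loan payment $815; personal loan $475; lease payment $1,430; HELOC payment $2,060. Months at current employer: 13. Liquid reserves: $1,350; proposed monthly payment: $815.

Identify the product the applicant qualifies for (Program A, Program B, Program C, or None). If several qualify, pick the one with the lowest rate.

Total debts = (815 + 475 + 1,430 + 2,060) = 4,780; DTI = 4,780/9,700 = 49.3%.
Reserves = 1,350/815 = 1.7 months.
Program A: score 582 < 620; DTI 49.3% ≤ 50% → does not qualify.
Program B: score 582 < 660; DTI 49.3% ≤ 50%; reserves 1.7 < 3 mo → does not qualify.
Program C: score 582 < 620; DTI 49.3% ≤ 50%; employment 13 < 24 mo → does not qualify.

None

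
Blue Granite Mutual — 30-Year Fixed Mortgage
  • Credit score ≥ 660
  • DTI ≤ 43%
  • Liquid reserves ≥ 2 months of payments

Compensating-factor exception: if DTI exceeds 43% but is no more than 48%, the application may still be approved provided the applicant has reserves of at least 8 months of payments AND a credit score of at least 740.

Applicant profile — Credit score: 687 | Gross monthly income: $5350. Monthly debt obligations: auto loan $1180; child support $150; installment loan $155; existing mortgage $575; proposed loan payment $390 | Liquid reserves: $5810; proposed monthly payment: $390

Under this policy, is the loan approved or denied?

Credit score 687 ≥ 660 (meets base)
Total debts = (1,180 + 150 + 155 + 575 + 390) = 2,450. DTI = 2,450/5,350 = 45.8% > 43% — standard DTI limit exceeded.
Reserves: 5,810 ÷ 390 = 14.9 months (meets 2-month minimum)
DTI 45.8% is within the 43%–48% exception band; checking compensating factors.
Override check — reserves: 14.9 mo (ok); score: 687 (below 740).
Compensating-factor requirement not fully met.

Denied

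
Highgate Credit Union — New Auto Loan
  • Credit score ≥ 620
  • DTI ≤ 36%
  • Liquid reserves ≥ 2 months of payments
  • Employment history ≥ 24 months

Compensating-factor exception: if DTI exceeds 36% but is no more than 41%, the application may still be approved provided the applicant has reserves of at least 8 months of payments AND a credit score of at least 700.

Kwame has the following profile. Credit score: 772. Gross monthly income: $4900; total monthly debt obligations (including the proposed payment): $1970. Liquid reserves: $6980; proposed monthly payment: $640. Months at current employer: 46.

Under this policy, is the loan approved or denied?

Approved

Credit score 772 ≥ 620 (meets base)
DTI = 1,970/4,900 = 40.2% > 36% — standard DTI limit exceeded.
Liquid reserves cover 6,980/640 = 10.9 months — ≥ 2 required
Employment 46 ≥ 24 months
40.2% falls in the override range (36%–41%), so the compensating-factor test applies.
Override check — reserves: 10.9 mo (ok); score: 772 (ok).
Both compensating conditions met → exception applies.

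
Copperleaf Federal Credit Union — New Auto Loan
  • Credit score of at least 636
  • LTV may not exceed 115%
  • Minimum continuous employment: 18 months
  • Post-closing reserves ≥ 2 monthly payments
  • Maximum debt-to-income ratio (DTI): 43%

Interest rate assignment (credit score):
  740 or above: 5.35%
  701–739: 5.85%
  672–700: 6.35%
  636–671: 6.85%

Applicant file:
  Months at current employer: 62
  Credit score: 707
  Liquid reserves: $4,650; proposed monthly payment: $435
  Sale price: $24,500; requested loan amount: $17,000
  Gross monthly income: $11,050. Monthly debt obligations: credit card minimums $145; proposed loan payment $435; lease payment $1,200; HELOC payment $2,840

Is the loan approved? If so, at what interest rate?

Approved at 5.85%

Credit score 707 ≥ 636 (meets minimum)
Employment 62 ≥ 18 months
LTV = 17,000/24,500 = 69.4% ≤ 115%
Liquid reserves cover 4,650/435 = 10.7 months — ≥ 2 required
Total monthly debts = (145 + 435 + 1,200 + 2,840) = 4,620. DTI: 4,620 ÷ 11,050 = 41.8%, within the 43% cap
All requirements met. Score 707 falls in the 701–739 tier → 5.85%.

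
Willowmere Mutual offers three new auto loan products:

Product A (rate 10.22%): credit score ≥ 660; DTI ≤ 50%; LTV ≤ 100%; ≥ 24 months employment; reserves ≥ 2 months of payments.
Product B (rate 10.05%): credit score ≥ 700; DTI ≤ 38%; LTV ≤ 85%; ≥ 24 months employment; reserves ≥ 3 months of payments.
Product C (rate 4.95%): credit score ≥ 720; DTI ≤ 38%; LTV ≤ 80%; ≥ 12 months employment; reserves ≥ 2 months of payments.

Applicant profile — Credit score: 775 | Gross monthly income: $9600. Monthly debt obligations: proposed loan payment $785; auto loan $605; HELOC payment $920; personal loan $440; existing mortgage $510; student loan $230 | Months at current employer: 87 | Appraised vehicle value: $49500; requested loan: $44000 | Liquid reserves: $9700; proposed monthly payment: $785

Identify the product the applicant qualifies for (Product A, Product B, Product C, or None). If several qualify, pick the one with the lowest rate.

Product A

Total debts = (785 + 605 + 920 + 440 + 510 + 230) = 3,490; DTI = 3,490/9,600 = 36.4%.
LTV = 44,000/49,500 = 88.9%.
Reserves = 9,700/785 = 12.4 months.
Product A: score 775 ≥ 660; DTI 36.4% ≤ 50%; LTV 88.9% ≤ 100%; employment 87 ≥ 24 mo; reserves 12.4 ≥ 2 mo → qualifies.
Product B: score 775 ≥ 700; DTI 36.4% ≤ 38%; LTV 88.9% > 85%; employment 87 ≥ 24 mo; reserves 12.4 ≥ 3 mo → does not qualify.
Product C: score 775 ≥ 720; DTI 36.4% ≤ 38%; LTV 88.9% > 80%; employment 87 ≥ 12 mo; reserves 12.4 ≥ 2 mo → does not qualify.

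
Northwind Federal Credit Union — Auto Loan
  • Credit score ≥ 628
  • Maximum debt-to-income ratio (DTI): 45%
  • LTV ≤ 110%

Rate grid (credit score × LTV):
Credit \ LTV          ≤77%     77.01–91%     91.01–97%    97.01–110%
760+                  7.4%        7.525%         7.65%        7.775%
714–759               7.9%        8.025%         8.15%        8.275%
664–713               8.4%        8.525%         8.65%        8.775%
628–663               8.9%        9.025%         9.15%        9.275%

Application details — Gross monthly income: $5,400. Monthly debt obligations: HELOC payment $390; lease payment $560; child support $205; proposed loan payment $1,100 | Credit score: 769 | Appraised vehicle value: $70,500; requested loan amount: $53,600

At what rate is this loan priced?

Credit score 769 ≥ 628; Total monthly debts = (390 + 560 + 205 + 1,100) = 2,255. Debt-to-income = 2,255/5,400 = 41.8% — meets 45% limit
LTV = 53,600/70,500 = 76% ≤ 110%
Credit 769 → row 760+; LTV 76% → column ≤77%. Grid cell → 7.4%.

7.4%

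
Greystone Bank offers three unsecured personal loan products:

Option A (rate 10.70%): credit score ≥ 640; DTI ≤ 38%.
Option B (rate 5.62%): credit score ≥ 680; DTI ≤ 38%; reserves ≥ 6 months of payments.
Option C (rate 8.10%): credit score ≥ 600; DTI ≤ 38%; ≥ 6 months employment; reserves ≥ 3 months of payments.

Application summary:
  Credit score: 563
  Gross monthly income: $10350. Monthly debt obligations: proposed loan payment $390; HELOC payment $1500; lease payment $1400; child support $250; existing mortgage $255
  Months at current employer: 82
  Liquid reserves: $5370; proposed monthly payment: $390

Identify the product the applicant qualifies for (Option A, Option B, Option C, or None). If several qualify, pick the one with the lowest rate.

Total debts = (390 + 1,500 + 1,400 + 250 + 255) = 3,795; DTI = 3,795/10,350 = 36.7%.
Reserves = 5,370/390 = 13.8 months.
Option A: score 563 < 640; DTI 36.7% ≤ 38% → does not qualify.
Option B: score 563 < 680; DTI 36.7% ≤ 38%; reserves 13.8 ≥ 6 mo → does not qualify.
Option C: score 563 < 600; DTI 36.7% ≤ 38%; employment 82 ≥ 6 mo; reserves 13.8 ≥ 3 mo → does not qualify.

None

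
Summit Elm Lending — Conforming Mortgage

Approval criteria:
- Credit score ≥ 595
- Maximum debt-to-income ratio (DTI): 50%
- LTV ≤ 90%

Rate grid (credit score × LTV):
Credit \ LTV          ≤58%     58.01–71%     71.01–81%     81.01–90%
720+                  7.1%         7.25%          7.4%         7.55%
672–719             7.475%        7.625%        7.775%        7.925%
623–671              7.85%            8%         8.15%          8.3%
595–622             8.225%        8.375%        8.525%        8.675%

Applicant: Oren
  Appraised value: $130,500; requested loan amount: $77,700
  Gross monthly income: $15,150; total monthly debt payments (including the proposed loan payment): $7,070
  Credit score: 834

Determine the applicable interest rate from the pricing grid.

7.25%

Credit score 834 ≥ 595; Debt-to-income = 7,070/15,150 = 46.7% — meets 50% limit
Loan-to-value = 77,700/130,500 = 59.5% — pass (90% max)
Row: 834 falls in 720+. Column: 59.5% falls in 58.01–71%. Rate = 7.25%.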